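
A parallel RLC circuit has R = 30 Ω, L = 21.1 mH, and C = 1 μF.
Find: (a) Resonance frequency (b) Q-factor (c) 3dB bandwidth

Step 1 — Resonance: ω₀ = 1/√(LC) = 1/√(0.0211·1e-06) = 6884 rad/s.
Step 2 — f₀ = ω₀/(2π) = 1096 Hz.
Step 3 — Parallel Q: Q = R/(ω₀L) = 30/(6884·0.0211) = 0.2065.
Step 4 — Bandwidth: Δω = ω₀/Q = 3.333e+04 rad/s; BW = Δω/(2π) = 5305 Hz.

(a) f₀ = 1096 Hz  (b) Q = 0.2065  (c) BW = 5305 Hz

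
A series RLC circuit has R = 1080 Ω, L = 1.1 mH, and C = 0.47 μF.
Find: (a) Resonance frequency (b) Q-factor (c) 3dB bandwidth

Step 1 — Resonance: ω₀ = 1/√(LC) = 1/√(0.0011·4.7e-07) = 4.398e+04 rad/s.
Step 2 — f₀ = ω₀/(2π) = 7000 Hz.
Step 3 — Series Q: Q = ω₀L/R = 4.398e+04·0.0011/1080 = 0.04479.
Step 4 — Bandwidth: Δω = ω₀/Q = 9.818e+05 rad/s; BW = Δω/(2π) = 1.563e+05 Hz.

(a) f₀ = 7000 Hz  (b) Q = 0.04479  (c) BW = 1.563e+05 Hz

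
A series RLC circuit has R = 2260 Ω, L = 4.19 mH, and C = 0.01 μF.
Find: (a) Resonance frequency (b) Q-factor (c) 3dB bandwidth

Step 1 — Resonance: ω₀ = 1/√(LC) = 1/√(0.00419·1e-08) = 1.545e+05 rad/s.
Step 2 — f₀ = ω₀/(2π) = 2.459e+04 Hz.
Step 3 — Series Q: Q = ω₀L/R = 1.545e+05·0.00419/2260 = 0.2864.
Step 4 — Bandwidth: Δω = ω₀/Q = 5.394e+05 rad/s; BW = Δω/(2π) = 8.584e+04 Hz.

(a) f₀ = 2.459e+04 Hz  (b) Q = 0.2864  (c) BW = 8.584e+04 Hz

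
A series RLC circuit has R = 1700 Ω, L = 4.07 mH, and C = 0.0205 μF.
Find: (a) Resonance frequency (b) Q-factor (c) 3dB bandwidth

Step 1 — Resonance: ω₀ = 1/√(LC) = 1/√(0.00407·2.05e-08) = 1.095e+05 rad/s.
Step 2 — f₀ = ω₀/(2π) = 1.742e+04 Hz.
Step 3 — Series Q: Q = ω₀L/R = 1.095e+05·0.00407/1700 = 0.2621.
Step 4 — Bandwidth: Δω = ω₀/Q = 4.177e+05 rad/s; BW = Δω/(2π) = 6.648e+04 Hz.

(a) f₀ = 1.742e+04 Hz  (b) Q = 0.2621  (c) BW = 6.648e+04 Hz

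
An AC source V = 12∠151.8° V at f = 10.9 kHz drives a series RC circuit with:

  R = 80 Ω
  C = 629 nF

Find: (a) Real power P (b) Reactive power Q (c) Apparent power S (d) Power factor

Step 1 — Angular frequency: ω = 2π·f = 2π·1.09e+04 = 6.849e+04 rad/s.
Step 2 — Component impedances:
  R: Z = R = 80 Ω
  C: Z = 1/(jωC) = -j/(ω·C) = 0 - j23.21 Ω
Step 3 — Series combination: Z_total = R + C = 80 - j23.21 Ω = 83.3∠-16.2° Ω.
Step 4 — Source phasor: V = 12∠151.8° V = -10.58 + j5.671 V.
Step 5 — Current: I = V / Z = -0.1409 + j0.03 A = 0.1441∠168.0° A.
Step 6 — Complex power: S = V·I* = 1.66 - j0.4817 VA.
Step 7 — Real power: P = Re(S) = 1.66 W.
Step 8 — Reactive power: Q = Im(S) = -0.4817 VAR.
Step 9 — Apparent power: |S| = 1.729 VA.
Step 10 — Power factor: PF = P/|S| = 0.9604 (leading).

(a) P = 1.66 W  (b) Q = -0.4817 VAR  (c) S = 1.729 VA  (d) PF = 0.9604 (leading)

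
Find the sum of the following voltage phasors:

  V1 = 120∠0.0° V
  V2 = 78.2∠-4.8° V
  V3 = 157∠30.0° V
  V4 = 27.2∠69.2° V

Step 1 — Convert each phasor to rectangular form:
  V1 = 120·(cos(0.0°) + j·sin(0.0°)) = 120 V
  V2 = 78.2·(cos(-4.8°) + j·sin(-4.8°)) = 77.93 - j6.544 V
  V3 = 157·(cos(30.0°) + j·sin(30.0°)) = 136 + j78.5 V
  V4 = 27.2·(cos(69.2°) + j·sin(69.2°)) = 9.659 + j25.43 V
Step 2 — Sum components: V_total = 343.6 + j97.38 V.
Step 3 — Convert to polar: |V_total| = 357.1 V, ∠V_total = 15.8°.

V_total = 357.1∠15.8° V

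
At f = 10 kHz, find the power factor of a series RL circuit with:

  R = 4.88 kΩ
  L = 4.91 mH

Step 1 — Angular frequency: ω = 2π·f = 2π·1e+04 = 6.283e+04 rad/s.
Step 2 — Component impedances:
  R: Z = R = 4880 Ω
  L: Z = jωL = j·6.283e+04·0.00491 = 0 + j308.5 Ω
Step 3 — Series combination: Z_total = R + L = 4880 + j308.5 Ω = 4890∠3.6° Ω.
Step 4 — Power factor: PF = cos(φ) = Re(Z)/|Z| = 4880/4890 = 0.998.
Step 5 — Type: Im(Z) = 308.5 ⇒ lagging (phase φ = 3.6°).

PF = 0.998 (lagging, φ = 3.6°)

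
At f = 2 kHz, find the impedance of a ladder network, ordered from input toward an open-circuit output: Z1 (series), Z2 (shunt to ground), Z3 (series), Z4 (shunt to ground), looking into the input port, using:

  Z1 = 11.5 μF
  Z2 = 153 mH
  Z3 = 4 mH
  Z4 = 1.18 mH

Step 1 — Angular frequency: ω = 2π·f = 2π·2000 = 1.257e+04 rad/s.
Step 2 — Component impedances:
  Z1: Z = 1/(jωC) = -j/(ω·C) = 0 - j6.92 Ω
  Z2: Z = jωL = j·1.257e+04·0.153 = 0 + j1923 Ω
  Z3: Z = jωL = j·1.257e+04·0.004 = 0 + j50.27 Ω
  Z4: Z = jωL = j·1.257e+04·0.00118 = 0 + j14.83 Ω
Step 3 — Ladder network (open output): work backward from the far end, alternating series and parallel combinations. Z_in = 0 + j56.04 Ω = 56.04∠90.0° Ω.

Z = 0 + j56.04 Ω = 56.04∠90.0° Ω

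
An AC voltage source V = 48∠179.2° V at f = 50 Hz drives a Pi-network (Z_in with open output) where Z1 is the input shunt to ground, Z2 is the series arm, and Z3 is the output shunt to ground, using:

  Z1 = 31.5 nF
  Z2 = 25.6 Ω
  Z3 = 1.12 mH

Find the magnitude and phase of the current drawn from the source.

Step 1 — Angular frequency: ω = 2π·f = 2π·50 = 314.2 rad/s.
Step 2 — Component impedances:
  Z1: Z = 1/(jωC) = -j/(ω·C) = 0 - j1.011e+05 Ω
  Z2: Z = R = 25.6 Ω
  Z3: Z = jωL = j·314.2·0.00112 = 0 + j0.3519 Ω
Step 3 — With open output, the series arm Z2 and the output shunt Z3 appear in series to ground: Z2 + Z3 = 25.6 + j0.3519 Ω.
Step 4 — Parallel with input shunt Z1: Z_in = Z1 || (Z2 + Z3) = 25.6 + j0.3454 Ω = 25.6∠0.8° Ω.
Step 5 — Source phasor: V = 48∠179.2° V = -48 + j0.6702 V.
Step 6 — Ohm's law: I = V / Z_total = (-48 + j0.6702) / (25.6 + j0.3454) = -1.874 + j0.05146 A.
Step 7 — Convert to polar: |I| = 1.875 A, ∠I = 178.4°.

I = 1.875∠178.4° A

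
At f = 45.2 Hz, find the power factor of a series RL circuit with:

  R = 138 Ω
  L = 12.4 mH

Step 1 — Angular frequency: ω = 2π·f = 2π·45.2 = 284 rad/s.
Step 2 — Component impedances:
  R: Z = R = 138 Ω
  L: Z = jωL = j·284·0.0124 = 0 + j3.522 Ω
Step 3 — Series combination: Z_total = R + L = 138 + j3.522 Ω = 138∠1.5° Ω.
Step 4 — Power factor: PF = cos(φ) = Re(Z)/|Z| = 138/138.04 = 0.9997.
Step 5 — Type: Im(Z) = 3.522 ⇒ lagging (phase φ = 1.5°).

PF = 0.9997 (lagging, φ = 1.5°)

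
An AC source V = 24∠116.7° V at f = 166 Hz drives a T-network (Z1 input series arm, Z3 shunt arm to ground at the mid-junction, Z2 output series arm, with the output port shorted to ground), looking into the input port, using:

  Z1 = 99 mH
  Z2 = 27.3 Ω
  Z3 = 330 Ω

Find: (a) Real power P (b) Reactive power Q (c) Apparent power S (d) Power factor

Step 1 — Angular frequency: ω = 2π·f = 2π·166 = 1043 rad/s.
Step 2 — Component impedances:
  Z1: Z = jωL = j·1043·0.099 = 0 + j103.3 Ω
  Z2: Z = R = 27.3 Ω
  Z3: Z = R = 330 Ω
Step 3 — With the output port shorted to ground, the output series arm Z2 runs from the junction to ground; the shunt arm Z3 also runs from the junction to ground. They appear in parallel: Z3 || Z2 = 25.21 Ω.
Step 4 — Series with input arm Z1: Z_in = Z1 + (Z3 || Z2) = 25.21 + j103.3 Ω = 106.3∠76.3° Ω.
Step 5 — Source phasor: V = 24∠116.7° V = -10.78 + j21.44 V.
Step 6 — Current: I = V / Z = 0.1719 + j0.1464 A = 0.2258∠40.4° A.
Step 7 — Complex power: S = V·I* = 1.285 + j5.264 VA.
Step 8 — Real power: P = Re(S) = 1.285 W.
Step 9 — Reactive power: Q = Im(S) = 5.264 VAR.
Step 10 — Apparent power: |S| = 5.419 VA.
Step 11 — Power factor: PF = P/|S| = 0.2372 (lagging).

(a) P = 1.285 W  (b) Q = 5.264 VAR  (c) S = 5.419 VA  (d) PF = 0.2372 (lagging)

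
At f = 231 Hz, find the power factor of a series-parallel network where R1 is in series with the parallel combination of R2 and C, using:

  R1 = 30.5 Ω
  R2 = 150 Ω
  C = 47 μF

Step 1 — Angular frequency: ω = 2π·f = 2π·231 = 1451 rad/s.
Step 2 — Component impedances:
  R1: Z = R = 30.5 Ω
  R2: Z = R = 150 Ω
  C: Z = 1/(jωC) = -j/(ω·C) = 0 - j14.66 Ω
Step 3 — Parallel branch: R2 || C = 1/(1/R2 + 1/C) = 1.419 - j14.52 Ω.
Step 4 — Series with R1: Z_total = R1 + (R2 || C) = 31.92 - j14.52 Ω = 35.07∠-24.5° Ω.
Step 5 — Power factor: PF = cos(φ) = Re(Z)/|Z| = 31.92/35.07 = 0.9102.
Step 6 — Type: Im(Z) = -14.52 ⇒ leading (phase φ = -24.5°).

PF = 0.9102 (leading, φ = -24.5°)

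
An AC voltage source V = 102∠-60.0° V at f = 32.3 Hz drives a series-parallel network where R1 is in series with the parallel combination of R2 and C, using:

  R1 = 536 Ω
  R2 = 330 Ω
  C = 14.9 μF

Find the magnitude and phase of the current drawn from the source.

Step 1 — Angular frequency: ω = 2π·f = 2π·32.3 = 202.9 rad/s.
Step 2 — Component impedances:
  R1: Z = R = 536 Ω
  R2: Z = R = 330 Ω
  C: Z = 1/(jωC) = -j/(ω·C) = 0 - j330.7 Ω
Step 3 — Parallel branch: R2 || C = 1/(1/R2 + 1/C) = 165.3 - j165 Ω.
Step 4 — Series with R1: Z_total = R1 + (R2 || C) = 701.3 - j165 Ω = 720.5∠-13.2° Ω.
Step 5 — Source phasor: V = 102∠-60.0° V = 51 - j88.33 V.
Step 6 — Ohm's law: I = V / Z_total = (51 - j88.33) / (701.3 - j165) = 0.09698 - j0.1031 A.
Step 7 — Convert to polar: |I| = 0.1416 A, ∠I = -46.8°.

I = 0.1416∠-46.8° A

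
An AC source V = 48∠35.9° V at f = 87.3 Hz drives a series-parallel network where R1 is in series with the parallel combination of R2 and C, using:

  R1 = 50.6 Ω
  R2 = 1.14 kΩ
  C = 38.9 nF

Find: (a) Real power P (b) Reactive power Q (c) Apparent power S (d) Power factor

Step 1 — Angular frequency: ω = 2π·f = 2π·87.3 = 548.5 rad/s.
Step 2 — Component impedances:
  R1: Z = R = 50.6 Ω
  R2: Z = R = 1140 Ω
  C: Z = 1/(jωC) = -j/(ω·C) = 0 - j4.687e+04 Ω
Step 3 — Parallel branch: R2 || C = 1/(1/R2 + 1/C) = 1139 - j27.71 Ω.
Step 4 — Series with R1: Z_total = R1 + (R2 || C) = 1190 - j27.71 Ω = 1190∠-1.3° Ω.
Step 5 — Source phasor: V = 48∠35.9° V = 38.88 + j28.15 V.
Step 6 — Current: I = V / Z = 0.03211 + j0.0244 A = 0.04033∠37.2° A.
Step 7 — Complex power: S = V·I* = 1.935 - j0.04507 VA.
Step 8 — Real power: P = Re(S) = 1.935 W.
Step 9 — Reactive power: Q = Im(S) = -0.04507 VAR.
Step 10 — Apparent power: |S| = 1.936 VA.
Step 11 — Power factor: PF = P/|S| = 0.9997 (leading).

(a) P = 1.935 W  (b) Q = -0.04507 VAR  (c) S = 1.936 VA  (d) PF = 0.9997 (leading)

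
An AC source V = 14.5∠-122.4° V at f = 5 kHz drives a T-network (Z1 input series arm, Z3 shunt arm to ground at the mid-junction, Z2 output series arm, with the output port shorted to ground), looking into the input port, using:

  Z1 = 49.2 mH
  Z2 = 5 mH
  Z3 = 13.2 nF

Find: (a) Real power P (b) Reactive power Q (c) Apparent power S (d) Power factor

Step 1 — Angular frequency: ω = 2π·f = 2π·5000 = 3.142e+04 rad/s.
Step 2 — Component impedances:
  Z1: Z = jωL = j·3.142e+04·0.0492 = 0 + j1546 Ω
  Z2: Z = jωL = j·3.142e+04·0.005 = 0 + j157.1 Ω
  Z3: Z = 1/(jωC) = -j/(ω·C) = 0 - j2411 Ω
Step 3 — With the output port shorted to ground, the output series arm Z2 runs from the junction to ground; the shunt arm Z3 also runs from the junction to ground. They appear in parallel: Z3 || Z2 = 0 + j168 Ω.
Step 4 — Series with input arm Z1: Z_in = Z1 + (Z3 || Z2) = 0 + j1714 Ω = 1714∠90.0° Ω.
Step 5 — Source phasor: V = 14.5∠-122.4° V = -7.769 - j12.24 V.
Step 6 — Current: I = V / Z = -0.007144 + j0.004534 A = 0.008461∠147.6° A.
Step 7 — Complex power: S = V·I* = 0 + j0.1227 VA.
Step 8 — Real power: P = Re(S) = 0 W.
Step 9 — Reactive power: Q = Im(S) = 0.1227 VAR.
Step 10 — Apparent power: |S| = 0.1227 VA.
Step 11 — Power factor: PF = P/|S| = 0 (lagging).

(a) P = 0 W  (b) Q = 0.1227 VAR  (c) S = 0.1227 VA  (d) PF = 0 (lagging)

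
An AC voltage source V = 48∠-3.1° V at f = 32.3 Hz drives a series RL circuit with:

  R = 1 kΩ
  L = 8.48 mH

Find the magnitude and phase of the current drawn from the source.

Step 1 — Angular frequency: ω = 2π·f = 2π·32.3 = 202.9 rad/s.
Step 2 — Component impedances:
  R: Z = R = 1000 Ω
  L: Z = jωL = j·202.9·0.00848 = 0 + j1.721 Ω
Step 3 — Series combination: Z_total = R + L = 1000 + j1.721 Ω = 1000∠0.1° Ω.
Step 4 — Source phasor: V = 48∠-3.1° V = 47.93 - j2.596 V.
Step 5 — Ohm's law: I = V / Z_total = (47.93 - j2.596) / (1000 + j1.721) = 0.04793 - j0.002678 A.
Step 6 — Convert to polar: |I| = 0.048 A, ∠I = -3.2°.

I = 0.048∠-3.2° A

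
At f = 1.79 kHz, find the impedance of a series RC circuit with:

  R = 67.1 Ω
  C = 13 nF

Step 1 — Angular frequency: ω = 2π·f = 2π·1790 = 1.125e+04 rad/s.
Step 2 — Component impedances:
  R: Z = R = 67.1 Ω
  C: Z = 1/(jωC) = -j/(ω·C) = 0 - j6839 Ω
Step 3 — Series combination: Z_total = R + C = 67.1 - j6839 Ω = 6840∠-89.4° Ω.

Z = 67.1 - j6839 Ω = 6840∠-89.4° Ω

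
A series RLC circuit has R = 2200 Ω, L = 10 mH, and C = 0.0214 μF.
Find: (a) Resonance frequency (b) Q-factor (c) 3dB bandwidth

Step 1 — Resonance: ω₀ = 1/√(LC) = 1/√(0.01·2.14e-08) = 6.836e+04 rad/s.
Step 2 — f₀ = ω₀/(2π) = 1.088e+04 Hz.
Step 3 — Series Q: Q = ω₀L/R = 6.836e+04·0.01/2200 = 0.3107.
Step 4 — Bandwidth: Δω = ω₀/Q = 2.2e+05 rad/s; BW = Δω/(2π) = 3.501e+04 Hz.

(a) f₀ = 1.088e+04 Hz  (b) Q = 0.3107  (c) BW = 3.501e+04 Hz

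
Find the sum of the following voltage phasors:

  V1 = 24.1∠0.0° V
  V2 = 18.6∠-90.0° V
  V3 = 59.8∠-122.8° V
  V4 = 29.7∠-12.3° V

Step 1 — Convert each phasor to rectangular form:
  V1 = 24.1·(cos(0.0°) + j·sin(0.0°)) = 24.1 V
  V2 = 18.6·(cos(-90.0°) + j·sin(-90.0°)) = 0 - j18.6 V
  V3 = 59.8·(cos(-122.8°) + j·sin(-122.8°)) = -32.39 - j50.27 V
  V4 = 29.7·(cos(-12.3°) + j·sin(-12.3°)) = 29.02 - j6.327 V
Step 2 — Sum components: V_total = 20.72 - j75.19 V.
Step 3 — Convert to polar: |V_total| = 78 V, ∠V_total = -74.6°.

V_total = 78∠-74.6° V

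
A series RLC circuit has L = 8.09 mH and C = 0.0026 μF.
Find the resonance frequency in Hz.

Step 1 — Resonance condition Im(Z)=0 gives ω₀ = 1/√(LC).
Step 2 — ω₀ = 1/√(0.00809·2.6e-09) = 2.18e+05 rad/s.
Step 3 — f₀ = ω₀/(2π) = 3.47e+04 Hz.

f₀ = 3.47e+04 Hz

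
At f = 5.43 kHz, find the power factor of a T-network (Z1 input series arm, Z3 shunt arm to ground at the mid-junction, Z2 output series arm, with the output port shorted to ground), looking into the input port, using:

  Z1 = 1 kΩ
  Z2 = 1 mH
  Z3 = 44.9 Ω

Step 1 — Angular frequency: ω = 2π·f = 2π·5430 = 3.412e+04 rad/s.
Step 2 — Component impedances:
  Z1: Z = R = 1000 Ω
  Z2: Z = jωL = j·3.412e+04·0.001 = 0 + j34.12 Ω
  Z3: Z = R = 44.9 Ω
Step 3 — With the output port shorted to ground, the output series arm Z2 runs from the junction to ground; the shunt arm Z3 also runs from the junction to ground. They appear in parallel: Z3 || Z2 = 16.44 + j21.63 Ω.
Step 4 — Series with input arm Z1: Z_in = Z1 + (Z3 || Z2) = 1016 + j21.63 Ω = 1017∠1.2° Ω.
Step 5 — Power factor: PF = cos(φ) = Re(Z)/|Z| = 1016.44/1016.67 = 0.9998.
Step 6 — Type: Im(Z) = 21.63 ⇒ lagging (phase φ = 1.2°).

PF = 0.9998 (lagging, φ = 1.2°)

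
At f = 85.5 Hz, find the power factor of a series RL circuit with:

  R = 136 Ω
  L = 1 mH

Step 1 — Angular frequency: ω = 2π·f = 2π·85.5 = 537.2 rad/s.
Step 2 — Component impedances:
  R: Z = R = 136 Ω
  L: Z = jωL = j·537.2·0.001 = 0 + j0.5372 Ω
Step 3 — Series combination: Z_total = R + L = 136 + j0.5372 Ω = 136∠0.2° Ω.
Step 4 — Power factor: PF = cos(φ) = Re(Z)/|Z| = 136/136 = 1.
Step 5 — Type: Im(Z) = 0.5372 ⇒ lagging (phase φ = 0.2°).

PF = 1 (lagging, φ = 0.2°)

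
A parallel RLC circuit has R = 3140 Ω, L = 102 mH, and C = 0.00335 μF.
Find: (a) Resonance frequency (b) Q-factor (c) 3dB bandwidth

Step 1 — Resonance: ω₀ = 1/√(LC) = 1/√(0.102·3.35e-09) = 5.41e+04 rad/s.
Step 2 — f₀ = ω₀/(2π) = 8610 Hz.
Step 3 — Parallel Q: Q = R/(ω₀L) = 3140/(5.41e+04·0.102) = 0.5691.
Step 4 — Bandwidth: Δω = ω₀/Q = 9.507e+04 rad/s; BW = Δω/(2π) = 1.513e+04 Hz.

(a) f₀ = 8610 Hz  (b) Q = 0.5691  (c) BW = 1.513e+04 Hz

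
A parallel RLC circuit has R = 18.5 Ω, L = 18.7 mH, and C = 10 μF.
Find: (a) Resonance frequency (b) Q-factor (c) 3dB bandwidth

Step 1 — Resonance: ω₀ = 1/√(LC) = 1/√(0.0187·1e-05) = 2312 rad/s.
Step 2 — f₀ = ω₀/(2π) = 368 Hz.
Step 3 — Parallel Q: Q = R/(ω₀L) = 18.5/(2312·0.0187) = 0.4278.
Step 4 — Bandwidth: Δω = ω₀/Q = 5405 rad/s; BW = Δω/(2π) = 860.3 Hz.

(a) f₀ = 368 Hz  (b) Q = 0.4278  (c) BW = 860.3 Hz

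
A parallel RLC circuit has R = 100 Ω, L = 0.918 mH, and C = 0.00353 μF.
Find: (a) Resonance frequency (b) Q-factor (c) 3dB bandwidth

Step 1 — Resonance: ω₀ = 1/√(LC) = 1/√(0.000918·3.53e-09) = 5.555e+05 rad/s.
Step 2 — f₀ = ω₀/(2π) = 8.841e+04 Hz.
Step 3 — Parallel Q: Q = R/(ω₀L) = 100/(5.555e+05·0.000918) = 0.1961.
Step 4 — Bandwidth: Δω = ω₀/Q = 2.833e+06 rad/s; BW = Δω/(2π) = 4.509e+05 Hz.

(a) f₀ = 8.841e+04 Hz  (b) Q = 0.1961  (c) BW = 4.509e+05 Hz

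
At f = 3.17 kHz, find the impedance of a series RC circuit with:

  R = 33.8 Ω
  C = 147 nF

Step 1 — Angular frequency: ω = 2π·f = 2π·3170 = 1.992e+04 rad/s.
Step 2 — Component impedances:
  R: Z = R = 33.8 Ω
  C: Z = 1/(jωC) = -j/(ω·C) = 0 - j341.5 Ω
Step 3 — Series combination: Z_total = R + C = 33.8 - j341.5 Ω = 343.2∠-84.3° Ω.

Z = 33.8 - j341.5 Ω = 343.2∠-84.3° Ω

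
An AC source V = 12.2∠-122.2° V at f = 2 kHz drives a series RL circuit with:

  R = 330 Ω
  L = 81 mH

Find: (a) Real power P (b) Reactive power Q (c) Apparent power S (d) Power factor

Step 1 — Angular frequency: ω = 2π·f = 2π·2000 = 1.257e+04 rad/s.
Step 2 — Component impedances:
  R: Z = R = 330 Ω
  L: Z = jωL = j·1.257e+04·0.081 = 0 + j1018 Ω
Step 3 — Series combination: Z_total = R + L = 330 + j1018 Ω = 1070∠72.0° Ω.
Step 4 — Source phasor: V = 12.2∠-122.2° V = -6.501 - j10.32 V.
Step 5 — Current: I = V / Z = -0.01105 + j0.002804 A = 0.0114∠165.8° A.
Step 6 — Complex power: S = V·I* = 0.0429 + j0.1323 VA.
Step 7 — Real power: P = Re(S) = 0.0429 W.
Step 8 — Reactive power: Q = Im(S) = 0.1323 VAR.
Step 9 — Apparent power: |S| = 0.1391 VA.
Step 10 — Power factor: PF = P/|S| = 0.3084 (lagging).

(a) P = 0.0429 W  (b) Q = 0.1323 VAR  (c) S = 0.1391 VA  (d) PF = 0.3084 (lagging)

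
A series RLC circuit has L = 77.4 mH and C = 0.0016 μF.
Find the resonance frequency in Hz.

Step 1 — Resonance condition Im(Z)=0 gives ω₀ = 1/√(LC).
Step 2 — ω₀ = 1/√(0.0774·1.6e-09) = 8.986e+04 rad/s.
Step 3 — f₀ = ω₀/(2π) = 1.43e+04 Hz.

f₀ = 1.43e+04 Hz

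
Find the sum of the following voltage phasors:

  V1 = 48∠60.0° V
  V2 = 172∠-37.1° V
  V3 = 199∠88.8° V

Step 1 — Convert each phasor to rectangular form:
  V1 = 48·(cos(60.0°) + j·sin(60.0°)) = 24 + j41.57 V
  V2 = 172·(cos(-37.1°) + j·sin(-37.1°)) = 137.2 - j103.8 V
  V3 = 199·(cos(88.8°) + j·sin(88.8°)) = 4.168 + j199 V
Step 2 — Sum components: V_total = 165.4 + j136.8 V.
Step 3 — Convert to polar: |V_total| = 214.6 V, ∠V_total = 39.6°.

V_total = 214.6∠39.6° V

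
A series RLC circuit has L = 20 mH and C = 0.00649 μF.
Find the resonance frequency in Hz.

Step 1 — Resonance condition Im(Z)=0 gives ω₀ = 1/√(LC).
Step 2 — ω₀ = 1/√(0.02·6.49e-09) = 8.777e+04 rad/s.
Step 3 — f₀ = ω₀/(2π) = 1.397e+04 Hz.

f₀ = 1.397e+04 Hz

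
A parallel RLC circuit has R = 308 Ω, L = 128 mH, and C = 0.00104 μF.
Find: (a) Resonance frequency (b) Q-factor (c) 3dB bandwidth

Step 1 — Resonance: ω₀ = 1/√(LC) = 1/√(0.128·1.04e-09) = 8.667e+04 rad/s.
Step 2 — f₀ = ω₀/(2π) = 1.379e+04 Hz.
Step 3 — Parallel Q: Q = R/(ω₀L) = 308/(8.667e+04·0.128) = 0.02776.
Step 4 — Bandwidth: Δω = ω₀/Q = 3.122e+06 rad/s; BW = Δω/(2π) = 4.969e+05 Hz.

(a) f₀ = 1.379e+04 Hz  (b) Q = 0.02776  (c) BW = 4.969e+05 Hz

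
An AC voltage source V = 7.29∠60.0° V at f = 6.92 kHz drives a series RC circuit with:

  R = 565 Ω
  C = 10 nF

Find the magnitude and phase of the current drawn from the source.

Step 1 — Angular frequency: ω = 2π·f = 2π·6920 = 4.348e+04 rad/s.
Step 2 — Component impedances:
  R: Z = R = 565 Ω
  C: Z = 1/(jωC) = -j/(ω·C) = 0 - j2300 Ω
Step 3 — Series combination: Z_total = R + C = 565 - j2300 Ω = 2368∠-76.2° Ω.
Step 4 — Source phasor: V = 7.29∠60.0° V = 3.645 + j6.313 V.
Step 5 — Ohm's law: I = V / Z_total = (3.645 + j6.313) / (565 - j2300) = -0.002222 + j0.002131 A.
Step 6 — Convert to polar: |I| = 0.003078 A, ∠I = 136.2°.

I = 0.003078∠136.2° A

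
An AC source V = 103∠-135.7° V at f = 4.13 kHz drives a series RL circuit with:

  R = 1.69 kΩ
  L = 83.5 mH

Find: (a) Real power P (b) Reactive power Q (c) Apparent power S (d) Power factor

Step 1 — Angular frequency: ω = 2π·f = 2π·4130 = 2.595e+04 rad/s.
Step 2 — Component impedances:
  R: Z = R = 1690 Ω
  L: Z = jωL = j·2.595e+04·0.0835 = 0 + j2167 Ω
Step 3 — Series combination: Z_total = R + L = 1690 + j2167 Ω = 2748∠52.0° Ω.
Step 4 — Source phasor: V = 103∠-135.7° V = -73.72 - j71.94 V.
Step 5 — Current: I = V / Z = -0.03714 + j0.005053 A = 0.03748∠172.3° A.
Step 6 — Complex power: S = V·I* = 2.374 + j3.044 VA.
Step 7 — Real power: P = Re(S) = 2.374 W.
Step 8 — Reactive power: Q = Im(S) = 3.044 VAR.
Step 9 — Apparent power: |S| = 3.861 VA.
Step 10 — Power factor: PF = P/|S| = 0.615 (lagging).

(a) P = 2.374 W  (b) Q = 3.044 VAR  (c) S = 3.861 VA  (d) PF = 0.615 (lagging)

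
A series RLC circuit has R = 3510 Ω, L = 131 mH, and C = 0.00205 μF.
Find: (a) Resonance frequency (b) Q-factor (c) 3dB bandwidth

Step 1 — Resonance condition Im(Z)=0 gives ω₀ = 1/√(LC).
Step 2 — ω₀ = 1/√(0.131·2.05e-09) = 6.102e+04 rad/s.
Step 3 — f₀ = ω₀/(2π) = 9712 Hz.
Step 4 — Series Q: Q = ω₀L/R = 6.102e+04·0.131/3510 = 2.277.
Step 5 — 3dB bandwidth: Δω = ω₀/Q = 2.679e+04 rad/s; BW = Δω/(2π) = 4264 Hz.

(a) f₀ = 9712 Hz  (b) Q = 2.277  (c) BW = 4264 Hz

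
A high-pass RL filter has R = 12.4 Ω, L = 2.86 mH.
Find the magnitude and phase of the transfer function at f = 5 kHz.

Step 1 — Angular frequency: ω = 2π·5000 = 3.142e+04 rad/s.
Step 2 — Transfer function: H(jω) = jωL/(R + jωL).
Step 3 — Numerator jωL = j·89.85; denominator R + jωL = 12.4 + j89.85.
Step 4 — H = 0.9813 + j0.1354.
Step 5 — Magnitude: |H| = 0.9906 (-0.1 dB); phase: φ = 7.9°.

|H| = 0.9906 (-0.1 dB), φ = 7.9°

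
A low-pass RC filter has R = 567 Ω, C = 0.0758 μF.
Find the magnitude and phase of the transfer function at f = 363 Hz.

Step 1 — Angular frequency: ω = 2π·363 = 2281 rad/s.
Step 2 — Transfer function: H(jω) = 1/(1 + jωRC).
Step 3 — Denominator: 1 + jωRC = 1 + j·2281·567·7.58e-08 = 1 + j0.09803.
Step 4 — H = 0.9905 - j0.09709.
Step 5 — Magnitude: |H| = 0.9952 (-0.0 dB); phase: φ = -5.6°.

|H| = 0.9952 (-0.0 dB), φ = -5.6°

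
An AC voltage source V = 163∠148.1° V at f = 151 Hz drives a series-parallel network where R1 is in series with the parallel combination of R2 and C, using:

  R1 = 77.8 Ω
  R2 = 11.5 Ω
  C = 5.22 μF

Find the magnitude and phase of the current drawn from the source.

Step 1 — Angular frequency: ω = 2π·f = 2π·151 = 948.8 rad/s.
Step 2 — Component impedances:
  R1: Z = R = 77.8 Ω
  R2: Z = R = 11.5 Ω
  C: Z = 1/(jωC) = -j/(ω·C) = 0 - j201.9 Ω
Step 3 — Parallel branch: R2 || C = 1/(1/R2 + 1/C) = 11.46 - j0.6529 Ω.
Step 4 — Series with R1: Z_total = R1 + (R2 || C) = 89.26 - j0.6529 Ω = 89.27∠-0.4° Ω.
Step 5 — Source phasor: V = 163∠148.1° V = -138.4 + j86.14 V.
Step 6 — Ohm's law: I = V / Z_total = (-138.4 + j86.14) / (89.26 - j0.6529) = -1.557 + j0.9536 A.
Step 7 — Convert to polar: |I| = 1.826 A, ∠I = 148.5°.

I = 1.826∠148.5° A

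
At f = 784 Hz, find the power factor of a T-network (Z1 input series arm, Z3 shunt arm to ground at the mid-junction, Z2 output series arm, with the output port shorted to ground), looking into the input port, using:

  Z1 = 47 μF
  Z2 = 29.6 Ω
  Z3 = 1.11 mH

Step 1 — Angular frequency: ω = 2π·f = 2π·784 = 4926 rad/s.
Step 2 — Component impedances:
  Z1: Z = 1/(jωC) = -j/(ω·C) = 0 - j4.319 Ω
  Z2: Z = R = 29.6 Ω
  Z3: Z = jωL = j·4926·0.00111 = 0 + j5.468 Ω
Step 3 — With the output port shorted to ground, the output series arm Z2 runs from the junction to ground; the shunt arm Z3 also runs from the junction to ground. They appear in parallel: Z3 || Z2 = 0.9767 + j5.287 Ω.
Step 4 — Series with input arm Z1: Z_in = Z1 + (Z3 || Z2) = 0.9767 + j0.9682 Ω = 1.375∠44.7° Ω.
Step 5 — Power factor: PF = cos(φ) = Re(Z)/|Z| = 0.97673/1.3753 = 0.7102.
Step 6 — Type: Im(Z) = 0.9682 ⇒ lagging (phase φ = 44.7°).

PF = 0.7102 (lagging, φ = 44.7°)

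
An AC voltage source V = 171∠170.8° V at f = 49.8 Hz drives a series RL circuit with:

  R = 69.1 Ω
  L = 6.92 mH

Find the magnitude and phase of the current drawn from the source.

Step 1 — Angular frequency: ω = 2π·f = 2π·49.8 = 312.9 rad/s.
Step 2 — Component impedances:
  R: Z = R = 69.1 Ω
  L: Z = jωL = j·312.9·0.00692 = 0 + j2.165 Ω
Step 3 — Series combination: Z_total = R + L = 69.1 + j2.165 Ω = 69.13∠1.8° Ω.
Step 4 — Source phasor: V = 171∠170.8° V = -168.8 + j27.34 V.
Step 5 — Ohm's law: I = V / Z_total = (-168.8 + j27.34) / (69.1 + j2.165) = -2.428 + j0.4717 A.
Step 6 — Convert to polar: |I| = 2.473 A, ∠I = 169.0°.

I = 2.473∠169.0° A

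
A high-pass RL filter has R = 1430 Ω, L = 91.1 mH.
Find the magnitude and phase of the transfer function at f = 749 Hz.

Step 1 — Angular frequency: ω = 2π·749 = 4706 rad/s.
Step 2 — Transfer function: H(jω) = jωL/(R + jωL).
Step 3 — Numerator jωL = j·428.7; denominator R + jωL = 1430 + j428.7.
Step 4 — H = 0.08247 + j0.2751.
Step 5 — Magnitude: |H| = 0.2872 (-10.8 dB); phase: φ = 73.3°.

|H| = 0.2872 (-10.8 dB), φ = 73.3°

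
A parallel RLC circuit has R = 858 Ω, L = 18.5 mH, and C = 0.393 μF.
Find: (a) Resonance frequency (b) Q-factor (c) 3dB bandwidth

Step 1 — Resonance: ω₀ = 1/√(LC) = 1/√(0.0185·3.93e-07) = 1.173e+04 rad/s.
Step 2 — f₀ = ω₀/(2π) = 1867 Hz.
Step 3 — Parallel Q: Q = R/(ω₀L) = 858/(1.173e+04·0.0185) = 3.955.
Step 4 — Bandwidth: Δω = ω₀/Q = 2966 rad/s; BW = Δω/(2π) = 472 Hz.

(a) f₀ = 1867 Hz  (b) Q = 3.955  (c) BW = 472 Hz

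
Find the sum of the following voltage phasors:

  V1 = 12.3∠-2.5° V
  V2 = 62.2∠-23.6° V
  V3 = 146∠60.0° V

Step 1 — Convert each phasor to rectangular form:
  V1 = 12.3·(cos(-2.5°) + j·sin(-2.5°)) = 12.29 - j0.5365 V
  V2 = 62.2·(cos(-23.6°) + j·sin(-23.6°)) = 57 - j24.9 V
  V3 = 146·(cos(60.0°) + j·sin(60.0°)) = 73 + j126.4 V
Step 2 — Sum components: V_total = 142.3 + j101 V.
Step 3 — Convert to polar: |V_total| = 174.5 V, ∠V_total = 35.4°.

V_total = 174.5∠35.4° V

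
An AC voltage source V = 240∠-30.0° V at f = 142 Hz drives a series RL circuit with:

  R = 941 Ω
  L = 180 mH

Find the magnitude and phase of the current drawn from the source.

Step 1 — Angular frequency: ω = 2π·f = 2π·142 = 892.2 rad/s.
Step 2 — Component impedances:
  R: Z = R = 941 Ω
  L: Z = jωL = j·892.2·0.18 = 0 + j160.6 Ω
Step 3 — Series combination: Z_total = R + L = 941 + j160.6 Ω = 954.6∠9.7° Ω.
Step 4 — Source phasor: V = 240∠-30.0° V = 207.8 - j120 V.
Step 5 — Ohm's law: I = V / Z_total = (207.8 - j120) / (941 + j160.6) = 0.1935 - j0.1605 A.
Step 6 — Convert to polar: |I| = 0.2514 A, ∠I = -39.7°.

I = 0.2514∠-39.7° A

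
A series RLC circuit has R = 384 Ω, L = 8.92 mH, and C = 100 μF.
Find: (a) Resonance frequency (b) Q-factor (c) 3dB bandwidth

Step 1 — Resonance condition Im(Z)=0 gives ω₀ = 1/√(LC).
Step 2 — ω₀ = 1/√(0.00892·0.0001) = 1059 rad/s.
Step 3 — f₀ = ω₀/(2π) = 168.5 Hz.
Step 4 — Series Q: Q = ω₀L/R = 1059·0.00892/384 = 0.0246.
Step 5 — 3dB bandwidth: Δω = ω₀/Q = 4.305e+04 rad/s; BW = Δω/(2π) = 6852 Hz.

(a) f₀ = 168.5 Hz  (b) Q = 0.0246  (c) BW = 6852 Hz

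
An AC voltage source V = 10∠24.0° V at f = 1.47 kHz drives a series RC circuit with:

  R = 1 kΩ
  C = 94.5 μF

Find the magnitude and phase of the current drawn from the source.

Step 1 — Angular frequency: ω = 2π·f = 2π·1470 = 9236 rad/s.
Step 2 — Component impedances:
  R: Z = R = 1000 Ω
  C: Z = 1/(jωC) = -j/(ω·C) = 0 - j1.146 Ω
Step 3 — Series combination: Z_total = R + C = 1000 - j1.146 Ω = 1000∠-0.1° Ω.
Step 4 — Source phasor: V = 10∠24.0° V = 9.135 + j4.067 V.
Step 5 — Ohm's law: I = V / Z_total = (9.135 + j4.067) / (1000 - j1.146) = 0.009131 + j0.004078 A.
Step 6 — Convert to polar: |I| = 0.01 A, ∠I = 24.1°.

I = 0.01∠24.1° A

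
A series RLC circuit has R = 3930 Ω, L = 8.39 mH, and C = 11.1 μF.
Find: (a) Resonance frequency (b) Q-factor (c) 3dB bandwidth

Step 1 — Resonance: ω₀ = 1/√(LC) = 1/√(0.00839·1.11e-05) = 3277 rad/s.
Step 2 — f₀ = ω₀/(2π) = 521.5 Hz.
Step 3 — Series Q: Q = ω₀L/R = 3277·0.00839/3930 = 0.006996.
Step 4 — Bandwidth: Δω = ω₀/Q = 4.684e+05 rad/s; BW = Δω/(2π) = 7.455e+04 Hz.

(a) f₀ = 521.5 Hz  (b) Q = 0.006996  (c) BW = 7.455e+04 Hz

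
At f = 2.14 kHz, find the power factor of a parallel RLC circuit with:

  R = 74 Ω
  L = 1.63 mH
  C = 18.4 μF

Step 1 — Angular frequency: ω = 2π·f = 2π·2140 = 1.345e+04 rad/s.
Step 2 — Component impedances:
  R: Z = R = 74 Ω
  L: Z = jωL = j·1.345e+04·0.00163 = 0 + j21.92 Ω
  C: Z = 1/(jωC) = -j/(ω·C) = 0 - j4.042 Ω
Step 3 — Parallel combination: 1/Z_total = 1/R + 1/L + 1/C; Z_total = 0.3304 - j4.934 Ω = 4.945∠-86.2° Ω.
Step 4 — Power factor: PF = cos(φ) = Re(Z)/|Z| = 0.33042/4.9448 = 0.06682.
Step 5 — Type: Im(Z) = -4.934 ⇒ leading (phase φ = -86.2°).

PF = 0.06682 (leading, φ = -86.2°)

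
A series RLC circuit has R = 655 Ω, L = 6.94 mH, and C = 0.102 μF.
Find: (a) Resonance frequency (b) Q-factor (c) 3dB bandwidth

Step 1 — Resonance: ω₀ = 1/√(LC) = 1/√(0.00694·1.02e-07) = 3.759e+04 rad/s.
Step 2 — f₀ = ω₀/(2π) = 5982 Hz.
Step 3 — Series Q: Q = ω₀L/R = 3.759e+04·0.00694/655 = 0.3982.
Step 4 — Bandwidth: Δω = ω₀/Q = 9.438e+04 rad/s; BW = Δω/(2π) = 1.502e+04 Hz.

(a) f₀ = 5982 Hz  (b) Q = 0.3982  (c) BW = 1.502e+04 Hz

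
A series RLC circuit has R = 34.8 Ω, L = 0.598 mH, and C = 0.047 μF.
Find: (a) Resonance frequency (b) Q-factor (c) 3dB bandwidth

Step 1 — Resonance condition Im(Z)=0 gives ω₀ = 1/√(LC).
Step 2 — ω₀ = 1/√(0.000598·4.7e-08) = 1.886e+05 rad/s.
Step 3 — f₀ = ω₀/(2π) = 3.002e+04 Hz.
Step 4 — Series Q: Q = ω₀L/R = 1.886e+05·0.000598/34.8 = 3.241.
Step 5 — 3dB bandwidth: Δω = ω₀/Q = 5.819e+04 rad/s; BW = Δω/(2π) = 9262 Hz.

(a) f₀ = 3.002e+04 Hz  (b) Q = 3.241  (c) BW = 9262 Hz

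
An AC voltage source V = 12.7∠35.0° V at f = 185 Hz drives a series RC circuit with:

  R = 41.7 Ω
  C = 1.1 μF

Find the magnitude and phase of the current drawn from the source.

Step 1 — Angular frequency: ω = 2π·f = 2π·185 = 1162 rad/s.
Step 2 — Component impedances:
  R: Z = R = 41.7 Ω
  C: Z = 1/(jωC) = -j/(ω·C) = 0 - j782.1 Ω
Step 3 — Series combination: Z_total = R + C = 41.7 - j782.1 Ω = 783.2∠-86.9° Ω.
Step 4 — Source phasor: V = 12.7∠35.0° V = 10.4 + j7.284 V.
Step 5 — Ohm's law: I = V / Z_total = (10.4 + j7.284) / (41.7 - j782.1) = -0.00858 + j0.01376 A.
Step 6 — Convert to polar: |I| = 0.01622 A, ∠I = 121.9°.

I = 0.01622∠121.9° A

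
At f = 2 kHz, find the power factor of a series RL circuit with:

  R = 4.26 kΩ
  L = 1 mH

Step 1 — Angular frequency: ω = 2π·f = 2π·2000 = 1.257e+04 rad/s.
Step 2 — Component impedances:
  R: Z = R = 4260 Ω
  L: Z = jωL = j·1.257e+04·0.001 = 0 + j12.57 Ω
Step 3 — Series combination: Z_total = R + L = 4260 + j12.57 Ω = 4260∠0.2° Ω.
Step 4 — Power factor: PF = cos(φ) = Re(Z)/|Z| = 4260/4260 = 1.
Step 5 — Type: Im(Z) = 12.57 ⇒ lagging (phase φ = 0.2°).

PF = 1 (lagging, φ = 0.2°)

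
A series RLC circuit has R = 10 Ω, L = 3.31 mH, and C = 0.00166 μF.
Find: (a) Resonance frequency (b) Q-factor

Step 1 — Resonance condition Im(Z)=0 gives ω₀ = 1/√(LC).
Step 2 — ω₀ = 1/√(0.00331·1.66e-09) = 4.266e+05 rad/s.
Step 3 — f₀ = ω₀/(2π) = 6.79e+04 Hz.
Step 4 — Series Q: Q = ω₀L/R = 4.266e+05·0.00331/10 = 141.2.

(a) f₀ = 6.79e+04 Hz  (b) Q = 141.2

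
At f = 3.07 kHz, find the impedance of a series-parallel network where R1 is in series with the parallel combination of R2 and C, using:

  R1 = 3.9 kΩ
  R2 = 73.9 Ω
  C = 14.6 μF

Step 1 — Angular frequency: ω = 2π·f = 2π·3070 = 1.929e+04 rad/s.
Step 2 — Component impedances:
  R1: Z = R = 3900 Ω
  R2: Z = R = 73.9 Ω
  C: Z = 1/(jωC) = -j/(ω·C) = 0 - j3.551 Ω
Step 3 — Parallel branch: R2 || C = 1/(1/R2 + 1/C) = 0.1702 - j3.543 Ω.
Step 4 — Series with R1: Z_total = R1 + (R2 || C) = 3900 - j3.543 Ω = 3900∠-0.1° Ω.

Z = 3900 - j3.543 Ω = 3900∠-0.1° Ω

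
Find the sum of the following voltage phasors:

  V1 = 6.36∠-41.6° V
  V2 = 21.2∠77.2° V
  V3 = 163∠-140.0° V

Step 1 — Convert each phasor to rectangular form:
  V1 = 6.36·(cos(-41.6°) + j·sin(-41.6°)) = 4.756 - j4.223 V
  V2 = 21.2·(cos(77.2°) + j·sin(77.2°)) = 4.697 + j20.67 V
  V3 = 163·(cos(-140.0°) + j·sin(-140.0°)) = -124.9 - j104.8 V
Step 2 — Sum components: V_total = -115.4 - j88.32 V.
Step 3 — Convert to polar: |V_total| = 145.3 V, ∠V_total = -142.6°.

V_total = 145.3∠-142.6° V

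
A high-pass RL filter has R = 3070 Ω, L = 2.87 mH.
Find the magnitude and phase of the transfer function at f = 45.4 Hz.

Step 1 — Angular frequency: ω = 2π·45.4 = 285.3 rad/s.
Step 2 — Transfer function: H(jω) = jωL/(R + jωL).
Step 3 — Numerator jωL = j·0.8187; denominator R + jωL = 3070 + j0.8187.
Step 4 — H = 7.111e-08 + j0.0002667.
Step 5 — Magnitude: |H| = 0.0002667 (-71.5 dB); phase: φ = 90.0°.

|H| = 0.0002667 (-71.5 dB), φ = 90.0°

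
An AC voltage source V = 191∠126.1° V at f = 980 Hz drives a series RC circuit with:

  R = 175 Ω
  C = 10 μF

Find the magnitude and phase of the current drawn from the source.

Step 1 — Angular frequency: ω = 2π·f = 2π·980 = 6158 rad/s.
Step 2 — Component impedances:
  R: Z = R = 175 Ω
  C: Z = 1/(jωC) = -j/(ω·C) = 0 - j16.24 Ω
Step 3 — Series combination: Z_total = R + C = 175 - j16.24 Ω = 175.8∠-5.3° Ω.
Step 4 — Source phasor: V = 191∠126.1° V = -112.5 + j154.3 V.
Step 5 — Ohm's law: I = V / Z_total = (-112.5 + j154.3) / (175 - j16.24) = -0.7187 + j0.8152 A.
Step 6 — Convert to polar: |I| = 1.087 A, ∠I = 131.4°.

I = 1.087∠131.4° A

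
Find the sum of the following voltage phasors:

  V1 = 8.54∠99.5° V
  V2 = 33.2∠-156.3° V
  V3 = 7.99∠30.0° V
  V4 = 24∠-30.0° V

Step 1 — Convert each phasor to rectangular form:
  V1 = 8.54·(cos(99.5°) + j·sin(99.5°)) = -1.41 + j8.423 V
  V2 = 33.2·(cos(-156.3°) + j·sin(-156.3°)) = -30.4 - j13.34 V
  V3 = 7.99·(cos(30.0°) + j·sin(30.0°)) = 6.92 + j3.995 V
  V4 = 24·(cos(-30.0°) + j·sin(-30.0°)) = 20.78 - j12 V
Step 2 — Sum components: V_total = -4.105 - j12.93 V.
Step 3 — Convert to polar: |V_total| = 13.56 V, ∠V_total = -107.6°.

V_total = 13.56∠-107.6° V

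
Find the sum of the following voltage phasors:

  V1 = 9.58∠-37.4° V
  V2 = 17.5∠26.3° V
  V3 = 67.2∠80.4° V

Step 1 — Convert each phasor to rectangular form:
  V1 = 9.58·(cos(-37.4°) + j·sin(-37.4°)) = 7.61 - j5.819 V
  V2 = 17.5·(cos(26.3°) + j·sin(26.3°)) = 15.69 + j7.754 V
  V3 = 67.2·(cos(80.4°) + j·sin(80.4°)) = 11.21 + j66.26 V
Step 2 — Sum components: V_total = 34.51 + j68.19 V.
Step 3 — Convert to polar: |V_total| = 76.43 V, ∠V_total = 63.2°.

V_total = 76.43∠63.2° V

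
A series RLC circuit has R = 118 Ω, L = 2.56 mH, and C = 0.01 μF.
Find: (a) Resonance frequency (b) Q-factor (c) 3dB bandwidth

Step 1 — Resonance: ω₀ = 1/√(LC) = 1/√(0.00256·1e-08) = 1.976e+05 rad/s.
Step 2 — f₀ = ω₀/(2π) = 3.146e+04 Hz.
Step 3 — Series Q: Q = ω₀L/R = 1.976e+05·0.00256/118 = 4.288.
Step 4 — Bandwidth: Δω = ω₀/Q = 4.609e+04 rad/s; BW = Δω/(2π) = 7336 Hz.

(a) f₀ = 3.146e+04 Hz  (b) Q = 4.288  (c) BW = 7336 Hz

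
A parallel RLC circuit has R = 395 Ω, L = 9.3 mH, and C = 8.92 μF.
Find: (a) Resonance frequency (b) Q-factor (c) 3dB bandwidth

Step 1 — Resonance: ω₀ = 1/√(LC) = 1/√(0.0093·8.92e-06) = 3472 rad/s.
Step 2 — f₀ = ω₀/(2π) = 552.6 Hz.
Step 3 — Parallel Q: Q = R/(ω₀L) = 395/(3472·0.0093) = 12.23.
Step 4 — Bandwidth: Δω = ω₀/Q = 283.8 rad/s; BW = Δω/(2π) = 45.17 Hz.

(a) f₀ = 552.6 Hz  (b) Q = 12.23  (c) BW = 45.17 Hz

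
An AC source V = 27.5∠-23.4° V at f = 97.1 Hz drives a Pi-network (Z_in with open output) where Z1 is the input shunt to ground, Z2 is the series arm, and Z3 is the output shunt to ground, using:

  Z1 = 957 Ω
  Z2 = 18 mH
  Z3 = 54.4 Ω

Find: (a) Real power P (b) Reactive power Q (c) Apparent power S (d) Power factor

Step 1 — Angular frequency: ω = 2π·f = 2π·97.1 = 610.1 rad/s.
Step 2 — Component impedances:
  Z1: Z = R = 957 Ω
  Z2: Z = jωL = j·610.1·0.018 = 0 + j10.98 Ω
  Z3: Z = R = 54.4 Ω
Step 3 — With open output, the series arm Z2 and the output shunt Z3 appear in series to ground: Z2 + Z3 = 54.4 + j10.98 Ω.
Step 4 — Parallel with input shunt Z1: Z_in = Z1 || (Z2 + Z3) = 51.58 + j9.831 Ω = 52.51∠10.8° Ω.
Step 5 — Source phasor: V = 27.5∠-23.4° V = 25.24 - j10.92 V.
Step 6 — Current: I = V / Z = 0.4332 - j0.2943 A = 0.5237∠-34.2° A.
Step 7 — Complex power: S = V·I* = 14.15 + j2.696 VA.
Step 8 — Real power: P = Re(S) = 14.15 W.
Step 9 — Reactive power: Q = Im(S) = 2.696 VAR.
Step 10 — Apparent power: |S| = 14.4 VA.
Step 11 — Power factor: PF = P/|S| = 0.9823 (lagging).

(a) P = 14.15 W  (b) Q = 2.696 VAR  (c) S = 14.4 VA  (d) PF = 0.9823 (lagging)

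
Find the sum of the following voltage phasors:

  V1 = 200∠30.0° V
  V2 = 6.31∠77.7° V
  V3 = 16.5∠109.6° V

Step 1 — Convert each phasor to rectangular form:
  V1 = 200·(cos(30.0°) + j·sin(30.0°)) = 173.2 + j100 V
  V2 = 6.31·(cos(77.7°) + j·sin(77.7°)) = 1.344 + j6.165 V
  V3 = 16.5·(cos(109.6°) + j·sin(109.6°)) = -5.535 + j15.54 V
Step 2 — Sum components: V_total = 169 + j121.7 V.
Step 3 — Convert to polar: |V_total| = 208.3 V, ∠V_total = 35.8°.

V_total = 208.3∠35.8° V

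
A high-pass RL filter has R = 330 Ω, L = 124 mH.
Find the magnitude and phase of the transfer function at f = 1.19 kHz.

Step 1 — Angular frequency: ω = 2π·1190 = 7477 rad/s.
Step 2 — Transfer function: H(jω) = jωL/(R + jωL).
Step 3 — Numerator jωL = j·927.1; denominator R + jωL = 330 + j927.1.
Step 4 — H = 0.8876 + j0.3159.
Step 5 — Magnitude: |H| = 0.9421 (-0.5 dB); phase: φ = 19.6°.

|H| = 0.9421 (-0.5 dB), φ = 19.6°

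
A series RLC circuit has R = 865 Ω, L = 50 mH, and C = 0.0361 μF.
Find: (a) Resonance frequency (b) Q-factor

Step 1 — Resonance condition Im(Z)=0 gives ω₀ = 1/√(LC).
Step 2 — ω₀ = 1/√(0.05·3.61e-08) = 2.354e+04 rad/s.
Step 3 — f₀ = ω₀/(2π) = 3746 Hz.
Step 4 — Series Q: Q = ω₀L/R = 2.354e+04·0.05/865 = 1.361.

(a) f₀ = 3746 Hz  (b) Q = 1.361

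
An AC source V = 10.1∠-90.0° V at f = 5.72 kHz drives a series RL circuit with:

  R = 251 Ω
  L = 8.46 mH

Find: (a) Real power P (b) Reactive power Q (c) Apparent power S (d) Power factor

Step 1 — Angular frequency: ω = 2π·f = 2π·5720 = 3.594e+04 rad/s.
Step 2 — Component impedances:
  R: Z = R = 251 Ω
  L: Z = jωL = j·3.594e+04·0.00846 = 0 + j304.1 Ω
Step 3 — Series combination: Z_total = R + L = 251 + j304.1 Ω = 394.3∠50.5° Ω.
Step 4 — Source phasor: V = 10.1∠-90.0° V = 0 - j10.1 V.
Step 5 — Current: I = V / Z = -0.01976 - j0.01631 A = 0.02562∠-140.5° A.
Step 6 — Complex power: S = V·I* = 0.1647 + j0.1995 VA.
Step 7 — Real power: P = Re(S) = 0.1647 W.
Step 8 — Reactive power: Q = Im(S) = 0.1995 VAR.
Step 9 — Apparent power: |S| = 0.2587 VA.
Step 10 — Power factor: PF = P/|S| = 0.6366 (lagging).

(a) P = 0.1647 W  (b) Q = 0.1995 VAR  (c) S = 0.2587 VA  (d) PF = 0.6366 (lagging)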